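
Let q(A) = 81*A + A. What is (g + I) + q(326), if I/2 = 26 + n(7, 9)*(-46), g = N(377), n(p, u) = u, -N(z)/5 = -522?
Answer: 28566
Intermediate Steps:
N(z) = 2610 (N(z) = -5*(-522) = 2610)
g = 2610
q(A) = 82*A
I = -776 (I = 2*(26 + 9*(-46)) = 2*(26 - 414) = 2*(-388) = -776)
(g + I) + q(326) = (2610 - 776) + 82*326 = 1834 + 26732 = 28566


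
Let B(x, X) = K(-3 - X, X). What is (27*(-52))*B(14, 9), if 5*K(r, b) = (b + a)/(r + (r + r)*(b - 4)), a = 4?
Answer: 1521/55 ≈ 27.655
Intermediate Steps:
K(r, b) = (4 + b)/(5*(r + 2*r*(-4 + b))) (K(r, b) = ((b + 4)/(r + (r + r)*(b - 4)))/5 = ((4 + b)/(r + (2*r)*(-4 + b)))/5 = ((4 + b)/(r + 2*r*(-4 + b)))/5 = (4 + b)/(5*(r + 2*r*(-4 + b))))
B(x, X) = (4 + X)/(5*(-7 + 2*X)*(-3 - X)) (B(x, X) = (4 + X)/(5*(-3 - X)*(-7 + 2*X)) = (4 + X)/(5*(-7 + 2*X)*(-3 - X)))
(27*(-52))*B(14, 9) = (27*(-52))*((-4 - 1*9)/(5*(-7 + 2*9)*(3 + 9))) = -1404*(-4 - 9)/(5*(-7 + 18)*12) = -1404*(-13)/(5*11*12) = -1404*(-13/660) = 1521/55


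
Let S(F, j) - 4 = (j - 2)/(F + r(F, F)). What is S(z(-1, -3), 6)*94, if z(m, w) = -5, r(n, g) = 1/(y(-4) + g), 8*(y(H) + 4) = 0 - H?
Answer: 26320/87 ≈ 302.53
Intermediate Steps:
y(H) = -4 - H/8 (y(H) = -4 + (0 - H)/8 = -4 + (-H)/8 = -4 - H/8)
r(n, g) = 1/(-7/2 + g) (r(n, g) = 1/((-4 - ⅛*(-4)) + g) = 1/((-4 + ½) + g) = 1/(-7/2 + g))
S(F, j) = 4 + (-2 + j)/(F + 2/(-7 + 2*F)) (S(F, j) = 4 + (j - 2)/(F + 2/(-7 + 2*F)) = 4 + (-2 + j)/(F + 2/(-7 + 2*F)))
S(z(-1, -3), 6)*94 = ((8 + (-7 + 2*(-5))*(-2 + 6 + 4*(-5)))/(2 - 5*(-7 + 2*(-5))))*94 = ((8 + (-7 - 10)*(-2 + 6 - 20))/(2 - 5*(-7 - 10)))*94 = ((8 - 17*(-16))/(2 - 5*(-17)))*94 = ((8 + 272)/(2 + 85))*94 = (280/87)*94 = 26320/87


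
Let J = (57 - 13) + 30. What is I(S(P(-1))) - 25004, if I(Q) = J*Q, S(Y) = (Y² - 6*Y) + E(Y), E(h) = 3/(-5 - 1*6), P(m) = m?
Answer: -269568/11 ≈ -24506.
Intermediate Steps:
E(h) = -3/11 (E(h) = 3/(-5 - 6) = 3/(-11) = 3*(-1/11) = -3/11)
S(Y) = -3/11 + Y² - 6*Y (S(Y) = (Y² - 6*Y) - 3/11 = -3/11 + Y² - 6*Y)
J = 74 (J = 44 + 30 = 74)
I(Q) = 74*Q
I(S(P(-1))) - 25004 = 74*(-3/11 + (-1)² - 6*(-1)) - 25004 = 74*(-3/11 + 1 + 6) - 25004 = 74*(74/11) - 25004 = 5476/11 - 25004 = -269568/11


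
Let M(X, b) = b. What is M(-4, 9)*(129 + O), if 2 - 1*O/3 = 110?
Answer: -1755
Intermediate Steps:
O = -324 (O = 6 - 3*110 = 6 - 330 = -324)
M(-4, 9)*(129 + O) = 9*(129 - 324) = 9*(-195) = -1755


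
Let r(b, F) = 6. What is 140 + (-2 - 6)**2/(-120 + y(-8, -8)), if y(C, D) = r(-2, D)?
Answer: 7948/57 ≈ 139.44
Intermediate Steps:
y(C, D) = 6
140 + (-2 - 6)**2/(-120 + y(-8, -8)) = 140 + (-2 - 6)**2/(-120 + 6) = 140 + (-8)**2/(-114) = 140 + 64*(-1/114) = 140 - 32/57 = 7948/57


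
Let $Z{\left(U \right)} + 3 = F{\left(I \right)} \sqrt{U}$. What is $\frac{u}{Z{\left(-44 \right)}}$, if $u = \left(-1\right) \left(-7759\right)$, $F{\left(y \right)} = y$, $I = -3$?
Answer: $- \frac{7759}{135} + \frac{15518 i \sqrt{11}}{135} \approx -57.474 + 381.24 i$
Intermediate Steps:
$u = 7759$
$Z{\left(U \right)} = -3 - 3 \sqrt{U}$
$\frac{u}{Z{\left(-44 \right)}} = \frac{7759}{-3 - 3 \sqrt{-44}} = \frac{7759}{-3 - 3 \cdot 2 i \sqrt{11}} = \frac{7759}{-3 - 6 i \sqrt{11}}$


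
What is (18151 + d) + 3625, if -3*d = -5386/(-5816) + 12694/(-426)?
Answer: 40482307979/1858212 ≈ 21786.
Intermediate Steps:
d = 17883467/1858212 (d = -(-5386/(-5816) + 12694/(-426))/3 = -(-5386*(-1/5816) + 12694*(-1/426))/3 = -(2693/2908 - 6347/213)/3 = -1/3*(-17883467/619404) = 17883467/1858212 ≈ 9.6240)
(18151 + d) + 3625 = (18151 + 17883467/1858212) + 3625 = 33746289479/1858212 + 3625 = 40482307979/1858212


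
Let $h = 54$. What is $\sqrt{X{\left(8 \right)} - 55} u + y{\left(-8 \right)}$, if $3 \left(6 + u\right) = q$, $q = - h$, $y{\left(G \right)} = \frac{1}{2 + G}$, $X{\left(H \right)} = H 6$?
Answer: $- \frac{1}{6} - 24 i \sqrt{7} \approx -0.16667 - 63.498 i$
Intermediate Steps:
$X{\left(H \right)} = 6 H$
$q = -54$ ($q = \left(-1\right) 54 = -54$)
$u = -24$ ($u = -6 + \frac{1}{3} \left(-54\right) = -6 - 18 = -24$)
$\sqrt{X{\left(8 \right)} - 55} u + y{\left(-8 \right)} = \sqrt{6 \cdot 8 - 55} \left(-24\right) + \frac{1}{2 - 8} = \sqrt{48 - 55} \left(-24\right) + \frac{1}{-6} = \sqrt{-7} \left(-24\right) - \frac{1}{6} = i \sqrt{7} \left(-24\right) - \frac{1}{6} = - 24 i \sqrt{7} - \frac{1}{6} = - \frac{1}{6} - 24 i \sqrt{7}$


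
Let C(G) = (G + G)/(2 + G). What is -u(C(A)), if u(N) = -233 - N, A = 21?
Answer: 5401/23 ≈ 234.83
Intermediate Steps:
C(G) = 2*G/(2 + G) (C(G) = (2*G)/(2 + G) = 2*G/(2 + G))
-u(C(A)) = -(-233 - 2*21/(2 + 21)) = -(-233 - 2*21/23) = -(-233 - 1*42/23) = -(-233 - 42/23) = -1*(-5401/23) = 5401/23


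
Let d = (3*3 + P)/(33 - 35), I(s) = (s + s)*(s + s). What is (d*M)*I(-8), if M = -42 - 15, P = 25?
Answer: 248064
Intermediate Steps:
I(s) = 4*s² (I(s) = (2*s)*(2*s) = 4*s²)
d = -17 (d = (3*3 + 25)/(33 - 35) = (9 + 25)/(-2) = 34*(-½) = -17)
M = -57
(d*M)*I(-8) = (-17*(-57))*(4*(-8)²) = 969*(4*64) = 969*256 = 248064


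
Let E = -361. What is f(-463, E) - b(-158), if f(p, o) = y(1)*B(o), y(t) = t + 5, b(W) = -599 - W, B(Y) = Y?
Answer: -1725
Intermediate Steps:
y(t) = 5 + t
f(p, o) = 6*o (f(p, o) = (5 + 1)*o = 6*o)
f(-463, E) - b(-158) = 6*(-361) - (-599 - 1*(-158)) = -2166 - (-599 + 158) = -2166 - 1*(-441) = -2166 + 441 = -1725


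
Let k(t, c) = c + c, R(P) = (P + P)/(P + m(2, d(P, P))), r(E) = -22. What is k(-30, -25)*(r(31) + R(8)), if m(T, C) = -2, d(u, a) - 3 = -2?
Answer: 2900/3 ≈ 966.67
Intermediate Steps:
d(u, a) = 1 (d(u, a) = 3 - 2 = 1)
R(P) = 2*P/(-2 + P) (R(P) = (P + P)/(P - 2) = (2*P)/(-2 + P) = 2*P/(-2 + P))
k(t, c) = 2*c
k(-30, -25)*(r(31) + R(8)) = (2*(-25))*(-22 + 2*8/(-2 + 8)) = -50*(-22 + 2*8/6) = -50*(-22 + 2*8*(⅙)) = -50*(-22 + 8/3) = -50*(-58/3) = 2900/3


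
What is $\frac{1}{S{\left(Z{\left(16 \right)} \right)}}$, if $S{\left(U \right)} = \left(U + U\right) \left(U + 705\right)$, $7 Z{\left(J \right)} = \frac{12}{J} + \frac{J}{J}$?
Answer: $\frac{8}{2821} \approx 0.0028359$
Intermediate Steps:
$Z{\left(J \right)} = \frac{1}{7} + \frac{12}{7 J}$ ($Z{\left(J \right)} = \frac{\frac{12}{J} + \frac{J}{J}}{7} = \frac{\frac{12}{J} + 1}{7} = \frac{1 + \frac{12}{J}}{7} = \frac{1}{7} + \frac{12}{7 J}$)
$S{\left(U \right)} = 2 U \left(705 + U\right)$
$\frac{1}{S{\left(Z{\left(16 \right)} \right)}} = \frac{1}{2 \frac{12 + 16}{7 \cdot 16} \left(705 + \frac{12 + 16}{7 \cdot 16}\right)} = \frac{1}{2 \cdot \frac{1}{7} \cdot \frac{1}{16} \cdot 28 \left(705 + \frac{1}{7} \cdot \frac{1}{16} \cdot 28\right)} = \frac{1}{2 \cdot \frac{1}{4} \left(705 + \frac{1}{4}\right)} = \frac{1}{2 \cdot \frac{1}{4} \cdot \frac{2821}{4}} = \frac{1}{\frac{2821}{8}} = \frac{8}{2821}$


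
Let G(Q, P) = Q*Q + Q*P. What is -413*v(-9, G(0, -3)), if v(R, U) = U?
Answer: 0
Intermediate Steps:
G(Q, P) = Q² + P*Q
-413*v(-9, G(0, -3)) = -0*(-3 + 0) = -0*(-3) = -413*0 = 0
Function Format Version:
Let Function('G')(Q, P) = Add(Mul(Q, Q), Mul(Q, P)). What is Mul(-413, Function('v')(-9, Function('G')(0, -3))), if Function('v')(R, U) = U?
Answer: 0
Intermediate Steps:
Function('G')(Q, P) = Add(Pow(Q, 2), Mul(P, Q))
Mul(-413, Function('v')(-9, Function('G')(0, -3))) = Mul(-413, Mul(0, Add(-3, 0))) = Mul(-413, Mul(0, -3)) = Mul(-413, 0) = 0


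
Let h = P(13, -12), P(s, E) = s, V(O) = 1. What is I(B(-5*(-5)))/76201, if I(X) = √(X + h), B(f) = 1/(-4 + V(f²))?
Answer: √114/228603 ≈ 4.6706e-5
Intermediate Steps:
h = 13
B(f) = -⅓ (B(f) = 1/(-4 + 1) = 1/(-3) = -⅓)
I(X) = √(13 + X) (I(X) = √(X + 13) = √(13 + X))
I(B(-5*(-5)))/76201 = √(13 - ⅓)/76201 = √(38/3)*(1/76201) = (√114/3)*(1/76201) = √114/228603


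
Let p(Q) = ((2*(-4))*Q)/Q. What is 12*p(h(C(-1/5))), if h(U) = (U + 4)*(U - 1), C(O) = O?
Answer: -96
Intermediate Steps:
h(U) = (-1 + U)*(4 + U) (h(U) = (4 + U)*(-1 + U) = (-1 + U)*(4 + U))
p(Q) = -8 (p(Q) = (-8*Q)/Q = -8)
12*p(h(C(-1/5))) = 12*(-8) = -96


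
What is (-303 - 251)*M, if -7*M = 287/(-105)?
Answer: -22714/105 ≈ -216.32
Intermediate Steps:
M = 41/105 (M = -41/(-105) = -41*(-1)/105 = -1/7*(-41/15) = 41/105 ≈ 0.39048)
(-303 - 251)*M = (-303 - 251)*(41/105) = -554*41/105 = -22714/105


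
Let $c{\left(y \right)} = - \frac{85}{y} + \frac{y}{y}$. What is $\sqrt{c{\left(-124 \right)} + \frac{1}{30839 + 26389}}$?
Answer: $\frac{\sqrt{1326201872298}}{887034} \approx 1.2983$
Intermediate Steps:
$c{\left(y \right)} = 1 - \frac{85}{y}$ ($c{\left(y \right)} = - \frac{85}{y} + 1 = 1 - \frac{85}{y}$)
$\sqrt{c{\left(-124 \right)} + \frac{1}{30839 + 26389}} = \sqrt{\frac{-85 - 124}{-124} + \frac{1}{30839 + 26389}} = \sqrt{\left(- \frac{1}{124}\right) \left(-209\right) + \frac{1}{57228}} = \sqrt{\frac{209}{124} + \frac{1}{57228}} = \sqrt{\frac{1495097}{887034}} = \frac{\sqrt{1326201872298}}{887034}$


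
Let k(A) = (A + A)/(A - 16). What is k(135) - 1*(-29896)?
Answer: 3557894/119 ≈ 29898.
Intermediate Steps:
k(A) = 2*A/(-16 + A) (k(A) = (2*A)/(-16 + A) = 2*A/(-16 + A))
k(135) - 1*(-29896) = 2*135/(-16 + 135) - 1*(-29896) = 2*135/119 + 29896 = 2*135*(1/119) + 29896 = 270/119 + 29896 = 3557894/119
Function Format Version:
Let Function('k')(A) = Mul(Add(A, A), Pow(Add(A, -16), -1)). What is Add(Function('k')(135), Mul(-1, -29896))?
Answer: Rational(3557894, 119) ≈ 29898.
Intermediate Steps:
Function('k')(A) = Mul(2, A, Pow(Add(-16, A), -1)) (Function('k')(A) = Mul(Mul(2, A), Pow(Add(-16, A), -1)) = Mul(2, A, Pow(Add(-16, A), -1)))
Add(Function('k')(135), Mul(-1, -29896)) = Add(Mul(2, 135, Pow(Add(-16, 135), -1)), Mul(-1, -29896)) = Add(Mul(2, 135, Pow(119, -1)), 29896) = Add(Mul(2, 135, Rational(1, 119)), 29896) = Add(Rational(270, 119), 29896) = Rational(3557894, 119)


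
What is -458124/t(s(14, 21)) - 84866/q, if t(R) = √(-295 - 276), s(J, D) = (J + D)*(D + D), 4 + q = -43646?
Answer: 42433/21825 + 458124*I*√571/571 ≈ 1.9442 + 19172.0*I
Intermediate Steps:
q = -43650 (q = -4 - 43646 = -43650)
s(J, D) = 2*D*(D + J) (s(J, D) = (D + J)*(2*D) = 2*D*(D + J))
t(R) = I*√571 (t(R) = √(-571) = I*√571)
-458124/t(s(14, 21)) - 84866/q = -458124*(-I*√571/571) - 84866/(-43650) = -(-458124)*I*√571/571 - 84866*(-1/43650) = 458124*I*√571/571 + 42433/21825 = 42433/21825 + 458124*I*√571/571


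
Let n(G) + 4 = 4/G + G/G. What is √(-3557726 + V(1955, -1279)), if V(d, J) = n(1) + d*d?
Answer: 10*√2643 ≈ 514.10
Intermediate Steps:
n(G) = -3 + 4/G (n(G) = -4 + (4/G + G/G) = -4 + (4/G + 1) = -4 + (1 + 4/G) = -3 + 4/G)
V(d, J) = 1 + d² (V(d, J) = (-3 + 4/1) + d*d = (-3 + 4*1) + d² = (-3 + 4) + d² = 1 + d²)
√(-3557726 + V(1955, -1279)) = √(-3557726 + (1 + 1955²)) = √(-3557726 + (1 + 3822025)) = √(-3557726 + 3822026) = √264300 = 10*√2643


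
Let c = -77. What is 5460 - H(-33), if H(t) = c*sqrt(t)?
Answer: 5460 + 77*I*sqrt(33) ≈ 5460.0 + 442.33*I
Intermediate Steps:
H(t) = -77*sqrt(t)
5460 - H(-33) = 5460 - (-77)*sqrt(-33) = 5460 - (-77)*I*sqrt(33) = 5460 + 77*I*sqrt(33)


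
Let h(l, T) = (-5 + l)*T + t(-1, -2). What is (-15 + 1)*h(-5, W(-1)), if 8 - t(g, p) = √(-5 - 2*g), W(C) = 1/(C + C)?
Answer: -182 + 14*I*√3 ≈ -182.0 + 24.249*I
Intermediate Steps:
W(C) = 1/(2*C)
t(g, p) = 8 - √(-5 - 2*g)
h(l, T) = 8 + T*(-5 + l) - I*√3 (h(l, T) = (-5 + l)*T + (8 - √(-5 - 2*(-1))) = T*(-5 + l) + (8 - √(-5 + 2)) = T*(-5 + l) + (8 - √(-3)) = T*(-5 + l) + (8 - I*√3) = 8 + T*(-5 + l) - I*√3)
(-15 + 1)*h(-5, W(-1)) = (-15 + 1)*(8 - 5/(2*(-1)) + ((½)/(-1))*(-5) - I*√3) = -14*(8 - 5*(-1)/2 + ((½)*(-1))*(-5) - I*√3) = -14*(8 - 5*(-½) - ½*(-5) - I*√3) = -14*(8 + 5/2 + 5/2 - I*√3) = -14*(13 - I*√3) = -182 + 14*I*√3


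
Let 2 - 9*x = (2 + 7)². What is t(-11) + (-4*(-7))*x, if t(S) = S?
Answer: -2311/9 ≈ -256.78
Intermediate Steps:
x = -79/9 (x = 2/9 - (2 + 7)²/9 = 2/9 - ⅑*9² = 2/9 - ⅑*81 = 2/9 - 9 = -79/9 ≈ -8.7778)
t(-11) + (-4*(-7))*x = -11 - 4*(-7)*(-79/9) = -11 + 28*(-79/9) = -11 - 2212/9 = -2311/9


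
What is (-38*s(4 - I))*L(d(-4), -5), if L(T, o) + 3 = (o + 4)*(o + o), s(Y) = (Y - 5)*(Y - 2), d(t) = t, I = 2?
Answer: 0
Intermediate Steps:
s(Y) = (-5 + Y)*(-2 + Y)
L(T, o) = -3 + 2*o*(4 + o) (L(T, o) = -3 + (o + 4)*(o + o) = -3 + (4 + o)*(2*o) = -3 + 2*o*(4 + o))
(-38*s(4 - I))*L(d(-4), -5) = (-38*(10 + (4 - 1*2)**2 - 7*(4 - 1*2)))*(-3 + 2*(-5)**2 + 8*(-5)) = (-38*(10 + (4 - 2)**2 - 7*(4 - 2)))*(-3 + 2*25 - 40) = (-38*(10 + 2**2 - 7*2))*(-3 + 50 - 40) = -38*(10 + 4 - 14)*7 = -38*0*7 = 0*7 = 0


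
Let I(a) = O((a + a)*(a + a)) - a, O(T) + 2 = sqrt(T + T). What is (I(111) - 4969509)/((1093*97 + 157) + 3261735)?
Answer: -4969622/3367913 + 222*sqrt(2)/3367913 ≈ -1.4755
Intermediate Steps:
O(T) = -2 + sqrt(2)*sqrt(T) (O(T) = -2 + sqrt(T + T) = -2 + sqrt(2*T) = -2 + sqrt(2)*sqrt(T))
I(a) = -2 - a + 2*sqrt(2)*sqrt(a**2) (I(a) = (-2 + sqrt(2)*sqrt((a + a)*(a + a))) - a = (-2 + sqrt(2)*sqrt((2*a)*(2*a))) - a = (-2 + sqrt(2)*sqrt(4*a**2)) - a = (-2 + sqrt(2)*(2*sqrt(a**2))) - a = (-2 + 2*sqrt(2)*sqrt(a**2)) - a = -2 - a + 2*sqrt(2)*sqrt(a**2))
(I(111) - 4969509)/((1093*97 + 157) + 3261735) = ((-2 - 1*111 + 2*sqrt(2)*sqrt(111**2)) - 4969509)/((1093*97 + 157) + 3261735) = ((-2 - 111 + 2*sqrt(2)*sqrt(12321)) - 4969509)/((106021 + 157) + 3261735) = ((-2 - 111 + 2*sqrt(2)*111) - 4969509)/(106178 + 3261735) = ((-2 - 111 + 222*sqrt(2)) - 4969509)/3367913 = ((-113 + 222*sqrt(2)) - 4969509)*(1/3367913) = (-4969622 + 222*sqrt(2))*(1/3367913) = -4969622/3367913 + 222*sqrt(2)/3367913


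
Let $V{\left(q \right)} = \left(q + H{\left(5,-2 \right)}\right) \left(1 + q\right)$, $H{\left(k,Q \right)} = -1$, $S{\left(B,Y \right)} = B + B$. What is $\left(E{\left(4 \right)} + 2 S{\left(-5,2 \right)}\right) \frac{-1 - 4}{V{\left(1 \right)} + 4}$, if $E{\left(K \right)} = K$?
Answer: $20$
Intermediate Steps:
$S{\left(B,Y \right)} = 2 B$
$V{\left(q \right)} = \left(1 + q\right) \left(-1 + q\right)$ ($V{\left(q \right)} = \left(q - 1\right) \left(1 + q\right) = \left(-1 + q\right) \left(1 + q\right) = \left(1 + q\right) \left(-1 + q\right)$)
$\left(E{\left(4 \right)} + 2 S{\left(-5,2 \right)}\right) \frac{-1 - 4}{V{\left(1 \right)} + 4} = \left(4 + 2 \cdot 2 \left(-5\right)\right) \frac{-1 - 4}{\left(-1 + 1^{2}\right) + 4} = \left(4 + 2 \left(-10\right)\right) \left(- \frac{5}{\left(-1 + 1\right) + 4}\right) = \left(4 - 20\right) \left(- \frac{5}{0 + 4}\right) = - 16 \left(- \frac{5}{4}\right) = - 16 \left(\left(-5\right) \frac{1}{4}\right) = \left(-16\right) \left(- \frac{5}{4}\right) = 20$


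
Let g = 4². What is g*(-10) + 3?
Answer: -157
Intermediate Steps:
g = 16
g*(-10) + 3 = 16*(-10) + 3 = -160 + 3 = -157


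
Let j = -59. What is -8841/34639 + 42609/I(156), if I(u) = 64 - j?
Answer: 491615236/1420199 ≈ 346.16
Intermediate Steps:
I(u) = 123 (I(u) = 64 - 1*(-59) = 64 + 59 = 123)
-8841/34639 + 42609/I(156) = -8841/34639 + 42609/123 = -8841*1/34639 + 42609*(1/123) = -8841/34639 + 14203/41 = 491615236/1420199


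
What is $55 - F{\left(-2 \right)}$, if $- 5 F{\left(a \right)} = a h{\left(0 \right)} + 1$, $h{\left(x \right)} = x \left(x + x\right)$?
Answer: $\frac{276}{5} \approx 55.2$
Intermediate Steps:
$h{\left(x \right)} = 2 x^{2}$ ($h{\left(x \right)} = x 2 x = 2 x^{2}$)
$F{\left(a \right)} = - \frac{1}{5}$ ($F{\left(a \right)} = - \frac{a 2 \cdot 0^{2} + 1}{5} = - \frac{a 2 \cdot 0 + 1}{5} = - \frac{a 0 + 1}{5} = - \frac{0 + 1}{5} = \left(- \frac{1}{5}\right) 1 = - \frac{1}{5}$)
$55 - F{\left(-2 \right)} = 55 - - \frac{1}{5} = 55 + \frac{1}{5} = \frac{276}{5}$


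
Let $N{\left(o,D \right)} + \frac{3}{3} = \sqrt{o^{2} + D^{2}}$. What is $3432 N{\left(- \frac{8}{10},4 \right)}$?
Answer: $-3432 + \frac{13728 \sqrt{26}}{5} \approx 10568.0$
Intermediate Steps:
$N{\left(o,D \right)} = -1 + \sqrt{D^{2} + o^{2}}$ ($N{\left(o,D \right)} = -1 + \sqrt{o^{2} + D^{2}} = -1 + \sqrt{D^{2} + o^{2}}$)
$3432 N{\left(- \frac{8}{10},4 \right)} = 3432 \left(-1 + \sqrt{4^{2} + \left(- \frac{8}{10}\right)^{2}}\right) = 3432 \left(-1 + \sqrt{16 + \left(\left(-8\right) \frac{1}{10}\right)^{2}}\right) = 3432 \left(-1 + \sqrt{16 + \left(- \frac{4}{5}\right)^{2}}\right) = 3432 \left(-1 + \sqrt{16 + \frac{16}{25}}\right) = 3432 \left(-1 + \sqrt{\frac{416}{25}}\right) = 3432 \left(-1 + \frac{4 \sqrt{26}}{5}\right) = -3432 + \frac{13728 \sqrt{26}}{5}$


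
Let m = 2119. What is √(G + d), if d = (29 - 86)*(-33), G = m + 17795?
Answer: √21795 ≈ 147.63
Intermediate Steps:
G = 19914 (G = 2119 + 17795 = 19914)
d = 1881 (d = -57*(-33) = 1881)
√(G + d) = √(19914 + 1881) = √21795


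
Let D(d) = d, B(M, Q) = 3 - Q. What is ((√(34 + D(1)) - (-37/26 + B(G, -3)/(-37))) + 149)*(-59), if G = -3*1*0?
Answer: -8546917/962 - 59*√35 ≈ -9233.6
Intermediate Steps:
G = 0 (G = -3*0 = 0)
((√(34 + D(1)) - (-37/26 + B(G, -3)/(-37))) + 149)*(-59) = ((√(34 + 1) - (-37/26 + (3 - 1*(-3))/(-37))) + 149)*(-59) = ((√35 - (-37*1/26 + (3 + 3)*(-1/37))) + 149)*(-59) = ((√35 - (-37/26 + 6*(-1/37))) + 149)*(-59) = ((√35 - (-37/26 - 6/37)) + 149)*(-59) = ((√35 - 1*(-1525/962)) + 149)*(-59) = ((√35 + 1525/962) + 149)*(-59) = ((1525/962 + √35) + 149)*(-59) = (144863/962 + √35)*(-59) = -8546917/962 - 59*√35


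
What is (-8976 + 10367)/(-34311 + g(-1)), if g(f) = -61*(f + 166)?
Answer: -1391/44376 ≈ -0.031346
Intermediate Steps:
g(f) = -10126 - 61*f (g(f) = -61*(166 + f) = -10126 - 61*f)
(-8976 + 10367)/(-34311 + g(-1)) = (-8976 + 10367)/(-34311 + (-10126 - 61*(-1))) = 1391/(-34311 + (-10126 + 61)) = 1391/(-34311 - 10065) = 1391/(-44376) = 1391*(-1/44376) = -1391/44376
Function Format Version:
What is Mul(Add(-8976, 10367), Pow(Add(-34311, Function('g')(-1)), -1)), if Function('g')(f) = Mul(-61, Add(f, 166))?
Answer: Rational(-1391, 44376) ≈ -0.031346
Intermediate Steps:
Function('g')(f) = Add(-10126, Mul(-61, f)) (Function('g')(f) = Mul(-61, Add(166, f)) = Add(-10126, Mul(-61, f)))
Mul(Add(-8976, 10367), Pow(Add(-34311, Function('g')(-1)), -1)) = Mul(Add(-8976, 10367), Pow(Add(-34311, Add(-10126, Mul(-61, -1))), -1)) = Mul(1391, Pow(Add(-34311, Add(-10126, 61)), -1)) = Mul(1391, Pow(Add(-34311, -10065), -1)) = Mul(1391, Pow(-44376, -1)) = Mul(1391, Rational(-1, 44376)) = Rational(-1391, 44376)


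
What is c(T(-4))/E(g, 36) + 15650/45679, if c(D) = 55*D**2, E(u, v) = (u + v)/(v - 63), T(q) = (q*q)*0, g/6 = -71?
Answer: 15650/45679 ≈ 0.34261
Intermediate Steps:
g = -426 (g = 6*(-71) = -426)
T(q) = 0 (T(q) = q**2*0 = 0)
E(u, v) = (u + v)/(-63 + v)
c(T(-4))/E(g, 36) + 15650/45679 = (55*0**2)/(((-426 + 36)/(-63 + 36))) + 15650/45679 = (55*0)/((-390/(-27))) + 15650*(1/45679) = 0/((-1/27*(-390))) + 15650/45679 = 0/(130/9) + 15650/45679 = 0*(9/130) + 15650/45679 = 0 + 15650/45679 = 15650/45679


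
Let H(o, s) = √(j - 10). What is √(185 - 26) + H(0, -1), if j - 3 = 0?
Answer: √159 + I*√7 ≈ 12.61 + 2.6458*I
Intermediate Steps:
j = 3 (j = 3 + 0 = 3)
H(o, s) = I*√7 (H(o, s) = √(3 - 10) = √(-7) = I*√7)
√(185 - 26) + H(0, -1) = √(185 - 26) + I*√7 = √159 + I*√7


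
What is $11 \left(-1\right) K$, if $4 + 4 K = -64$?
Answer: $187$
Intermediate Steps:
$K = -17$ ($K = -1 + \frac{1}{4} \left(-64\right) = -1 - 16 = -17$)
$11 \left(-1\right) K = 11 \left(-1\right) \left(-17\right) = \left(-11\right) \left(-17\right) = 187$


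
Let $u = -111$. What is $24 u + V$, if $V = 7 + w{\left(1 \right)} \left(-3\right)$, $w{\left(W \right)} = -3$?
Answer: $-2648$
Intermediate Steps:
$V = 16$ ($V = 7 - -9 = 7 + 9 = 16$)
$24 u + V = 24 \left(-111\right) + 16 = -2664 + 16 = -2648$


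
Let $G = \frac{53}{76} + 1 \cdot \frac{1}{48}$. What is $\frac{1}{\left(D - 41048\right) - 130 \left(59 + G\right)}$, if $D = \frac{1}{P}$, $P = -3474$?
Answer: $- \frac{264024}{12887372233} \approx -2.0487 \cdot 10^{-5}$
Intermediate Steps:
$G = \frac{655}{912}$ ($G = 53 \cdot \frac{1}{76} + 1 \cdot \frac{1}{48} = \frac{53}{76} + \frac{1}{48} = \frac{655}{912} \approx 0.7182$)
$D = - \frac{1}{3474}$ ($D = \frac{1}{-3474} = - \frac{1}{3474} \approx -0.00028785$)
$\frac{1}{\left(D - 41048\right) - 130 \left(59 + G\right)} = \frac{1}{\left(- \frac{1}{3474} - 41048\right) - 130 \left(59 + \frac{655}{912}\right)} = \frac{1}{\left(- \frac{1}{3474} - 41048\right) - \frac{3540095}{456}} = \frac{1}{- \frac{142600753}{3474} - \frac{3540095}{456}} = \frac{1}{- \frac{12887372233}{264024}} = - \frac{264024}{12887372233}$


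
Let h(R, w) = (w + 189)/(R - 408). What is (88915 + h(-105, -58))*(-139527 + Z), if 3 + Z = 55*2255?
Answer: -707233658320/513 ≈ -1.3786e+9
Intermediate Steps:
h(R, w) = (189 + w)/(-408 + R)
Z = 124022 (Z = -3 + 55*2255 = -3 + 124025 = 124022)
(88915 + h(-105, -58))*(-139527 + Z) = (88915 + (189 - 58)/(-408 - 105))*(-139527 + 124022) = (88915 + 131/(-513))*(-15505) = (88915 - 1/513*131)*(-15505) = (88915 - 131/513)*(-15505) = (45613264/513)*(-15505) = -707233658320/513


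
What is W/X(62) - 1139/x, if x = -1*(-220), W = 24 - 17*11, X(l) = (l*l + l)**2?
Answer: -1086098254/209781495 ≈ -5.1773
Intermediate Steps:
X(l) = (l + l**2)**2 (X(l) = (l**2 + l)**2 = (l + l**2)**2)
W = -163 (W = 24 - 187 = -163)
x = 220
W/X(62) - 1139/x = -163*1/(3844*(1 + 62)**2) - 1139/220 = -163/(3844*63**2) - 1139*1/220 = -163/(3844*3969) - 1139/220 = -163/15256836 - 1139/220 = -1086098254/209781495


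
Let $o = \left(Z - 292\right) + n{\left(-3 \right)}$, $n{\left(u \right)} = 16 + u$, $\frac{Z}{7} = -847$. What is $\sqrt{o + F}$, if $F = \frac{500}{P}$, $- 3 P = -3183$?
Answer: $\frac{14 i \sqrt{35652783}}{1061} \approx 78.788 i$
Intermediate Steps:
$P = 1061$ ($P = \left(- \frac{1}{3}\right) \left(-3183\right) = 1061$)
$Z = -5929$ ($Z = 7 \left(-847\right) = -5929$)
$o = -6208$ ($o = \left(-5929 - 292\right) + \left(16 - 3\right) = -6221 + 13 = -6208$)
$F = \frac{500}{1061} \approx 0.47125$
$\sqrt{o + F} = \sqrt{-6208 + \frac{500}{1061}} = \sqrt{- \frac{6586188}{1061}} = \frac{14 i \sqrt{35652783}}{1061}$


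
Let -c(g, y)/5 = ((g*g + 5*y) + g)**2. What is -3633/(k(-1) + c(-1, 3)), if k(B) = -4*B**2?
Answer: 3633/1129 ≈ 3.2179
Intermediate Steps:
c(g, y) = -5*(g + g**2 + 5*y)**2 (c(g, y) = -5*((g*g + 5*y) + g)**2 = -5*((g**2 + 5*y) + g)**2 = -5*(g + g**2 + 5*y)**2)
-3633/(k(-1) + c(-1, 3)) = -3633/(-4*(-1)**2 - 5*(-1 + (-1)**2 + 5*3)**2) = -3633/(-4*1 - 5*(-1 + 1 + 15)**2) = -3633/(-4 - 5*15**2) = -3633/(-4 - 5*225) = -3633/(-4 - 1125) = -3633/(-1129) = -1/1129*(-3633) = 3633/1129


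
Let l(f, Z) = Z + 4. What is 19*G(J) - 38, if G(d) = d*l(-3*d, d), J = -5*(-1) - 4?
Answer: 57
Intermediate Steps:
J = 1 (J = 5 - 4 = 1)
l(f, Z) = 4 + Z
G(d) = d*(4 + d)
19*G(J) - 38 = 19*(1*(4 + 1)) - 38 = 19*(1*5) - 38 = 19*5 - 38 = 95 - 38 = 57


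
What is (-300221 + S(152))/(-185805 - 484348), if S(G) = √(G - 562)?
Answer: 300221/670153 - I*√410/670153 ≈ 0.44799 - 3.0215e-5*I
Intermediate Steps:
S(G) = √(-562 + G)
(-300221 + S(152))/(-185805 - 484348) = (-300221 + √(-562 + 152))/(-185805 - 484348) = (-300221 + √(-410))/(-670153) = (-300221 + I*√410)*(-1/670153) = 300221/670153 - I*√410/670153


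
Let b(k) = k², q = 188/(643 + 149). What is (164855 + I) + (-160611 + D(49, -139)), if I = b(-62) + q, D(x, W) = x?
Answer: 1611173/198 ≈ 8137.2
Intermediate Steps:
q = 47/198 (q = 188/792 = 188*(1/792) = 47/198 ≈ 0.23737)
I = 761159/198 (I = (-62)² + 47/198 = 3844 + 47/198 = 761159/198 ≈ 3844.2)
(164855 + I) + (-160611 + D(49, -139)) = (164855 + 761159/198) + (-160611 + 49) = 33402449/198 - 160562 = 1611173/198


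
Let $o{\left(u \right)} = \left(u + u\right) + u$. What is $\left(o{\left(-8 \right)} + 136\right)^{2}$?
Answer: $12544$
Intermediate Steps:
$o{\left(u \right)} = 3 u$ ($o{\left(u \right)} = 2 u + u = 3 u$)
$\left(o{\left(-8 \right)} + 136\right)^{2} = \left(3 \left(-8\right) + 136\right)^{2} = \left(-24 + 136\right)^{2} = 112^{2} = 12544$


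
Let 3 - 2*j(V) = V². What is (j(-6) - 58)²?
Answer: 22201/4 ≈ 5550.3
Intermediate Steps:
j(V) = 3/2 - V²/2
(j(-6) - 58)² = ((3/2 - ½*(-6)²) - 58)² = ((3/2 - ½*36) - 58)² = ((3/2 - 18) - 58)² = (-33/2 - 58)² = (-149/2)² = 22201/4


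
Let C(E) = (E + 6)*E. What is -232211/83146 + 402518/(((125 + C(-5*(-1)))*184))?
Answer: 920604761/98349840 ≈ 9.3605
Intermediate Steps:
C(E) = E*(6 + E) (C(E) = (6 + E)*E = E*(6 + E))
-232211/83146 + 402518/(((125 + C(-5*(-1)))*184)) = -232211/83146 + 402518/(((125 + (-5*(-1))*(6 - 5*(-1)))*184)) = -232211*1/83146 + 402518/(((125 + 5*(6 + 5))*184)) = -33173/11878 + 402518/(((125 + 5*11)*184)) = -33173/11878 + 402518/(((125 + 55)*184)) = -33173/11878 + 402518/((180*184)) = -33173/11878 + 402518/33120 = -33173/11878 + 402518*(1/33120) = -33173/11878 + 201259/16560 = 920604761/98349840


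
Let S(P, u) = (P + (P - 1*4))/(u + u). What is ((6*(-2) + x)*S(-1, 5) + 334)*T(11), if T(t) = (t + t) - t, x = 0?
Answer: 18766/5 ≈ 3753.2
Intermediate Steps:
S(P, u) = (-4 + 2*P)/(2*u) (S(P, u) = (P + (P - 4))/((2*u)) = (P + (-4 + P))*(1/(2*u)) = (-4 + 2*P)*(1/(2*u)) = (-4 + 2*P)/(2*u))
T(t) = t (T(t) = 2*t - t = t)
((6*(-2) + x)*S(-1, 5) + 334)*T(11) = ((6*(-2) + 0)*((-2 - 1)/5) + 334)*11 = ((-12 + 0)*((1/5)*(-3)) + 334)*11 = (-12*(-3/5) + 334)*11 = (36/5 + 334)*11 = (1706/5)*11 = 18766/5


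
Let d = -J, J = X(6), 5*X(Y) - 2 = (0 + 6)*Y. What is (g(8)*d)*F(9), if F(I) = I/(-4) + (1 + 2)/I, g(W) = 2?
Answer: 437/15 ≈ 29.133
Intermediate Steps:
X(Y) = 2/5 + 6*Y/5 (X(Y) = 2/5 + ((0 + 6)*Y)/5 = 2/5 + (6*Y)/5 = 2/5 + 6*Y/5)
F(I) = 3/I - I/4 (F(I) = I*(-1/4) + 3/I = -I/4 + 3/I = 3/I - I/4)
J = 38/5 (J = 2/5 + (6/5)*6 = 2/5 + 36/5 = 38/5 ≈ 7.6000)
d = -38/5 (d = -1*38/5 = -38/5 ≈ -7.6000)
(g(8)*d)*F(9) = (2*(-38/5))*(3/9 - 1/4*9) = -76*(3*(1/9) - 9/4)/5 = -76*(1/3 - 9/4)/5 = -76/5*(-23/12) = 437/15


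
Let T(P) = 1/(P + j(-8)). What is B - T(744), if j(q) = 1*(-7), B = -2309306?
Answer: -1701958523/737 ≈ -2.3093e+6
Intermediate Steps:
j(q) = -7
T(P) = 1/(-7 + P) (T(P) = 1/(P - 7) = 1/(-7 + P))
B - T(744) = -2309306 - 1/(-7 + 744) = -2309306 - 1/737 = -1701958523/737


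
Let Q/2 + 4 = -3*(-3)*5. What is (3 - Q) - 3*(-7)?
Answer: -58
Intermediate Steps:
Q = 82 (Q = -8 + 2*(-3*(-3)*5) = -8 + 2*(9*5) = -8 + 2*45 = -8 + 90 = 82)
(3 - Q) - 3*(-7) = (3 - 1*82) - 3*(-7) = (3 - 82) + 21 = -79 + 21 = -58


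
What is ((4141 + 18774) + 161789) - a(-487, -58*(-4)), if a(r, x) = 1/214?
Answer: 39526655/214 ≈ 1.8470e+5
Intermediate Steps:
a(r, x) = 1/214
((4141 + 18774) + 161789) - a(-487, -58*(-4)) = ((4141 + 18774) + 161789) - 1*1/214 = (22915 + 161789) - 1/214 = 184704 - 1/214 = 39526655/214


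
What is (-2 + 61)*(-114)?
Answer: -6726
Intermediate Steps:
(-2 + 61)*(-114) = 59*(-114) = -6726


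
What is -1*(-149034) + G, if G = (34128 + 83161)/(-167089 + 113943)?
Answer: 7920443675/53146 ≈ 1.4903e+5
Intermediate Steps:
G = -117289/53146 (G = 117289/(-53146) = 117289*(-1/53146) = -117289/53146 ≈ -2.2069)
-1*(-149034) + G = -1*(-149034) - 117289/53146 = 149034 - 117289/53146 = 7920443675/53146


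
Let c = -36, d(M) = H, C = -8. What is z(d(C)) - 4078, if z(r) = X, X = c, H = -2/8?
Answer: -4114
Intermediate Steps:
H = -¼ (H = -2*⅛ = -¼ ≈ -0.25000)
d(M) = -¼
X = -36
z(r) = -36
z(d(C)) - 4078 = -36 - 4078 = -4114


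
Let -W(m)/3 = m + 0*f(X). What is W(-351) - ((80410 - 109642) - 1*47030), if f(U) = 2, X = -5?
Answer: 77315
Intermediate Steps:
W(m) = -3*m (W(m) = -3*(m + 0*2) = -3*(m + 0) = -3*m)
W(-351) - ((80410 - 109642) - 1*47030) = -3*(-351) - ((80410 - 109642) - 1*47030) = 1053 - (-29232 - 47030) = 1053 - 1*(-76262) = 1053 + 76262 = 77315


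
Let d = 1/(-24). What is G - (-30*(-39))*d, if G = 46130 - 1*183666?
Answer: -549949/4 ≈ -1.3749e+5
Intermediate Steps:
d = -1/24 ≈ -0.041667
G = -137536 (G = 46130 - 183666 = -137536)
G - (-30*(-39))*d = -137536 - (-30*(-39))*(-1)/24 = -137536 - 1170*(-1)/24 = -137536 - 1*(-195/4) = -137536 + 195/4 = -549949/4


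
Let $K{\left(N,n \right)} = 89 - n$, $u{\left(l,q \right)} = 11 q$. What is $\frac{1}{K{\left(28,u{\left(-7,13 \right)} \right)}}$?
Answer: $- \frac{1}{54} \approx -0.018519$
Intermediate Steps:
$\frac{1}{K{\left(28,u{\left(-7,13 \right)} \right)}} = \frac{1}{89 - 11 \cdot 13} = \frac{1}{89 - 143} = \frac{1}{-54} = - \frac{1}{54}$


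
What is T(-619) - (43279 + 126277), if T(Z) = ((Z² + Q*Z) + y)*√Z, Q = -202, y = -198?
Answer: -169556 + 508001*I*√619 ≈ -1.6956e+5 + 1.2639e+7*I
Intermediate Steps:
T(Z) = √Z*(-198 + Z² - 202*Z) (T(Z) = ((Z² - 202*Z) - 198)*√Z = (-198 + Z² - 202*Z)*√Z = √Z*(-198 + Z² - 202*Z))
T(-619) - (43279 + 126277) = √(-619)*(-198 + (-619)² - 202*(-619)) - (43279 + 126277) = (I*√619)*(-198 + 383161 + 125038) - 1*169556 = (I*√619)*508001 - 169556 = 508001*I*√619 - 169556 = -169556 + 508001*I*√619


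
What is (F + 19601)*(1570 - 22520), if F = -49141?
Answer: 618863000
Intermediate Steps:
(F + 19601)*(1570 - 22520) = (-49141 + 19601)*(1570 - 22520) = -29540*(-20950) = 618863000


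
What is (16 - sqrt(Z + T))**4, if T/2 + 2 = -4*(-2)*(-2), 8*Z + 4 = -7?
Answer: (64 - I*sqrt(598))**4/256 ≈ 9524.9 - 85540.0*I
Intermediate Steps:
Z = -11/8 (Z = -1/2 + (1/8)*(-7) = -1/2 - 7/8 = -11/8 ≈ -1.3750)
T = -36 (T = -4 + 2*(-4*(-2)*(-2)) = -4 + 2*(8*(-2)) = -4 + 2*(-16) = -4 - 32 = -36)
(16 - sqrt(Z + T))**4 = (16 - sqrt(-11/8 - 36))**4 = (16 - sqrt(-299/8))**4 = (16 - I*sqrt(598)/4)**4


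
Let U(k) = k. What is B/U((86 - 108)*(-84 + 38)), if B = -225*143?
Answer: -2925/92 ≈ -31.793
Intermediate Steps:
B = -32175
B/U((86 - 108)*(-84 + 38)) = -32175*1/((-84 + 38)*(86 - 108)) = -32175/((-22*(-46))) = -32175/1012 = -32175*1/1012 = -2925/92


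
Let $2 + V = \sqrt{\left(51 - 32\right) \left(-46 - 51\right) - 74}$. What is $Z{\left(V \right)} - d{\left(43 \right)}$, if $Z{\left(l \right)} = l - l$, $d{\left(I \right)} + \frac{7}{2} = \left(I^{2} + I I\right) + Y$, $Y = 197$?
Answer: $- \frac{7783}{2} \approx -3891.5$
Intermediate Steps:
$d{\left(I \right)} = \frac{387}{2} + 2 I^{2}$ ($d{\left(I \right)} = - \frac{7}{2} + \left(\left(I^{2} + I I\right) + 197\right) = - \frac{7}{2} + \left(\left(I^{2} + I^{2}\right) + 197\right) = - \frac{7}{2} + \left(2 I^{2} + 197\right) = - \frac{7}{2} + \left(197 + 2 I^{2}\right) = \frac{387}{2} + 2 I^{2}$)
$V = -2 + 3 i \sqrt{213}$ ($V = -2 + \sqrt{\left(51 - 32\right) \left(-46 - 51\right) - 74} = -2 + \sqrt{19 \left(-97\right) - 74} = -2 + \sqrt{-1843 - 74} = -2 + \sqrt{-1917} = -2 + 3 i \sqrt{213} \approx -2.0 + 43.784 i$)
$Z{\left(l \right)} = 0$
$Z{\left(V \right)} - d{\left(43 \right)} = 0 - \left(\frac{387}{2} + 2 \cdot 43^{2}\right) = 0 - \left(\frac{387}{2} + 2 \cdot 1849\right) = 0 - \left(\frac{387}{2} + 3698\right) = 0 - \frac{7783}{2} = - \frac{7783}{2}$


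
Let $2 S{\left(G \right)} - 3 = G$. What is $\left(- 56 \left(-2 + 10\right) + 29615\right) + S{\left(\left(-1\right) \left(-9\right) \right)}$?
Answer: $29173$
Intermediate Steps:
$S{\left(G \right)} = \frac{3}{2} + \frac{G}{2}$
$\left(- 56 \left(-2 + 10\right) + 29615\right) + S{\left(\left(-1\right) \left(-9\right) \right)} = \left(- 56 \left(-2 + 10\right) + 29615\right) + \left(\frac{3}{2} + \frac{\left(-1\right) \left(-9\right)}{2}\right) = \left(\left(-56\right) 8 + 29615\right) + \left(\frac{3}{2} + \frac{1}{2} \cdot 9\right) = \left(-448 + 29615\right) + \left(\frac{3}{2} + \frac{9}{2}\right) = 29167 + 6 = 29173$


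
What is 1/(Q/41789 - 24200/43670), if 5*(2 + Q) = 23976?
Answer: -82951165/36453398 ≈ -2.2755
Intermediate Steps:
Q = 23966/5 (Q = -2 + (⅕)*23976 = -2 + 23976/5 = 23966/5 ≈ 4793.2)
1/(Q/41789 - 24200/43670) = 1/((23966/5)/41789 - 24200/43670) = 1/((23966/5)*(1/41789) - 24200*1/43670) = 1/(23966/208945 - 220/397) = 1/(-36453398/82951165) = -82951165/36453398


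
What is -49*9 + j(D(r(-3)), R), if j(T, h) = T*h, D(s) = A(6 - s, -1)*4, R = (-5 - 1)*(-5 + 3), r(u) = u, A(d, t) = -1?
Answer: -489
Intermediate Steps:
R = 12 (R = -6*(-2) = 12)
D(s) = -4 (D(s) = -1*4 = -4)
-49*9 + j(D(r(-3)), R) = -49*9 - 4*12 = -441 - 48 = -489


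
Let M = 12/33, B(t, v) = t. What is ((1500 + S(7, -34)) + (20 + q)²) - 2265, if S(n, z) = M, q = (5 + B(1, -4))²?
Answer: 26085/11 ≈ 2371.4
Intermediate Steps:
q = 36 (q = (5 + 1)² = 6² = 36)
M = 4/11 (M = 12*(1/33) = 4/11 ≈ 0.36364)
S(n, z) = 4/11
((1500 + S(7, -34)) + (20 + q)²) - 2265 = ((1500 + 4/11) + (20 + 36)²) - 2265 = (16504/11 + 56²) - 2265 = (16504/11 + 3136) - 2265 = 51000/11 - 2265 = 26085/11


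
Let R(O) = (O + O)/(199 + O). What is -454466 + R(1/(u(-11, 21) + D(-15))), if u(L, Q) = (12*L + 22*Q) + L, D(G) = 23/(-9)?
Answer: -257573604608/566761 ≈ -4.5447e+5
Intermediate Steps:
D(G) = -23/9 (D(G) = 23*(-1/9) = -23/9)
u(L, Q) = 13*L + 22*Q
R(O) = 2*O/(199 + O) (R(O) = (2*O)/(199 + O) = 2*O/(199 + O))
-454466 + R(1/(u(-11, 21) + D(-15))) = -454466 + 2/(((13*(-11) + 22*21) - 23/9)*(199 + 1/((13*(-11) + 22*21) - 23/9))) = -454466 + 2/(((-143 + 462) - 23/9)*(199 + 1/((-143 + 462) - 23/9))) = -454466 + 2/((319 - 23/9)*(199 + 1/(319 - 23/9))) = -454466 + 2/((2848/9)*(199 + 1/(2848/9))) = -454466 + 2*(9/2848)/(199 + 9/2848) = -454466 + 2*(9/2848)/(566761/2848) = -454466 + 2*(9/2848)*(2848/566761) = -454466 + 18/566761 = -257573604608/566761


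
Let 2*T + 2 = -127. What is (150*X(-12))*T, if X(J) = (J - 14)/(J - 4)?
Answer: -125775/8 ≈ -15722.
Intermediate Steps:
T = -129/2 (T = -1 + (½)*(-127) = -1 - 127/2 = -129/2 ≈ -64.500)
X(J) = (-14 + J)/(-4 + J)
(150*X(-12))*T = (150*((-14 - 12)/(-4 - 12)))*(-129/2) = (150*(-26/(-16)))*(-129/2) = (150*(-1/16*(-26)))*(-129/2) = (150*(13/8))*(-129/2) = (975/4)*(-129/2) = -125775/8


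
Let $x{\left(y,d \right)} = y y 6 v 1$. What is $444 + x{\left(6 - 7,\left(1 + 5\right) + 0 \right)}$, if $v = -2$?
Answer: $432$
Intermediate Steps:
$x{\left(y,d \right)} = - 12 y^{2}$ ($x{\left(y,d \right)} = y y 6 \left(-2\right) 1 = y 6 y \left(-2\right) 1 = y \left(- 12 y\right) 1 = - 12 y^{2} \cdot 1 = - 12 y^{2}$)
$444 + x{\left(6 - 7,\left(1 + 5\right) + 0 \right)} = 444 - 12 \left(6 - 7\right)^{2} = 444 - 12 \left(-1\right)^{2} = 444 - 12 = 432$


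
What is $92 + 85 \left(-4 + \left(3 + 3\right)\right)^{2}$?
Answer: $432$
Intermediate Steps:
$92 + 85 \left(-4 + \left(3 + 3\right)\right)^{2} = 92 + 85 \left(-4 + 6\right)^{2} = 92 + 85 \cdot 2^{2} = 92 + 85 \cdot 4 = 92 + 340 = 432$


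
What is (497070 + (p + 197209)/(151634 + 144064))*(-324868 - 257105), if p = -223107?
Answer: -14256648737708671/49283 ≈ -2.8928e+11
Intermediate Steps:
(497070 + (p + 197209)/(151634 + 144064))*(-324868 - 257105) = (497070 + (-223107 + 197209)/(151634 + 144064))*(-324868 - 257105) = (497070 - 25898/295698)*(-581973) = (497070 - 25898*1/295698)*(-581973) = (497070 - 12949/147849)*(-581973) = (73491289481/147849)*(-581973) = -14256648737708671/49283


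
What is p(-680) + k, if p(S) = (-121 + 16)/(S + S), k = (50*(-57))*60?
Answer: -46511979/272 ≈ -1.7100e+5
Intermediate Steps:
k = -171000 (k = -2850*60 = -171000)
p(S) = -105/(2*S) (p(S) = -105*1/(2*S) = -105/(2*S))
p(-680) + k = -105/2/(-680) - 171000 = -105/2*(-1/680) - 171000 = 21/272 - 171000 = -46511979/272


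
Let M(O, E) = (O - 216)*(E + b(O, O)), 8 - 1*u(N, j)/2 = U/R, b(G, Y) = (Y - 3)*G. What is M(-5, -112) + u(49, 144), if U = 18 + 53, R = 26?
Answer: 206993/13 ≈ 15923.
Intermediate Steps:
b(G, Y) = G*(-3 + Y) (b(G, Y) = (-3 + Y)*G = G*(-3 + Y))
U = 71
u(N, j) = 137/13 (u(N, j) = 16 - 142/26 = 16 - 2*71/26 = 16 - 71/13 = 137/13)
M(O, E) = (-216 + O)*(E + O*(-3 + O)) (M(O, E) = (O - 216)*(E + O*(-3 + O)) = (-216 + O)*(E + O*(-3 + O)))
M(-5, -112) + u(49, 144) = ((-5)**3 - 219*(-5)**2 - 216*(-112) + 648*(-5) - 112*(-5)) + 137/13 = (-125 - 219*25 + 24192 - 3240 + 560) + 137/13 = (-125 - 5475 + 24192 - 3240 + 560) + 137/13 = 15912 + 137/13 = 206993/13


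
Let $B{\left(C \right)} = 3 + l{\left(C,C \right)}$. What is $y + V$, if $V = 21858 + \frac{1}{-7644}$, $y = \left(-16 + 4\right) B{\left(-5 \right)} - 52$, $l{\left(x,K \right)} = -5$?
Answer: $\frac{166868519}{7644} \approx 21830.0$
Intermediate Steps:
$B{\left(C \right)} = -2$ ($B{\left(C \right)} = 3 - 5 = -2$)
$y = -28$ ($y = \left(-16 + 4\right) \left(-2\right) - 52 = \left(-12\right) \left(-2\right) - 52 = 24 - 52 = -28$)
$V = \frac{167082551}{7644}$ ($V = 21858 - \frac{1}{7644} = \frac{167082551}{7644} \approx 21858.0$)
$y + V = -28 + \frac{167082551}{7644} = \frac{166868519}{7644}$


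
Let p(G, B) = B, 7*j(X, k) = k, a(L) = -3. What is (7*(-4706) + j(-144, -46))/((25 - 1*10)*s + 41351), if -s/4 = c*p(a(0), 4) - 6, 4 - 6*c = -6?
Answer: -230640/289177 ≈ -0.79757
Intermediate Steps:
c = 5/3 (c = ⅔ - ⅙*(-6) = ⅔ + 1 = 5/3 ≈ 1.6667)
j(X, k) = k/7
s = -8/3 (s = -4*((5/3)*4 - 6) = -4*(20/3 - 6) = -4*⅔ = -8/3 ≈ -2.6667)
(7*(-4706) + j(-144, -46))/((25 - 1*10)*s + 41351) = (7*(-4706) + (⅐)*(-46))/((25 - 1*10)*(-8/3) + 41351) = (-32942 - 46/7)/((25 - 10)*(-8/3) + 41351) = -230640/(7*(15*(-8/3) + 41351)) = -230640/(7*(-40 + 41351)) = -230640/7/41311 = -230640/7*1/41311 = -230640/289177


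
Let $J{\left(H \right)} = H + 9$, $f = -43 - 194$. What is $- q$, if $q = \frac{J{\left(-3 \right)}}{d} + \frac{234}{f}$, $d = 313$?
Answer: $\frac{23940}{24727} \approx 0.96817$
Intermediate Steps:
$f = -237$
$J{\left(H \right)} = 9 + H$
$q = - \frac{23940}{24727}$ ($q = \frac{9 - 3}{313} + \frac{234}{-237} = 6 \cdot \frac{1}{313} + 234 \left(- \frac{1}{237}\right) = \frac{6}{313} - \frac{78}{79} = - \frac{23940}{24727} \approx -0.96817$)
$- q = \left(-1\right) \left(- \frac{23940}{24727}\right) = \frac{23940}{24727}$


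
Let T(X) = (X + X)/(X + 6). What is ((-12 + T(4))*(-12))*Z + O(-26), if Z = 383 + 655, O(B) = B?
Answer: 697406/5 ≈ 1.3948e+5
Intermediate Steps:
T(X) = 2*X/(6 + X) (T(X) = (2*X)/(6 + X) = 2*X/(6 + X))
Z = 1038
((-12 + T(4))*(-12))*Z + O(-26) = ((-12 + 2*4/(6 + 4))*(-12))*1038 - 26 = ((-12 + 2*4/10)*(-12))*1038 - 26 = ((-12 + 2*4*(1/10))*(-12))*1038 - 26 = ((-12 + 4/5)*(-12))*1038 - 26 = -56/5*(-12)*1038 - 26 = (672/5)*1038 - 26 = 697536/5 - 26 = 697406/5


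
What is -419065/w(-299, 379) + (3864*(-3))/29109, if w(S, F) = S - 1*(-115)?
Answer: 4065476719/1785352 ≈ 2277.1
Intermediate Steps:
w(S, F) = 115 + S (w(S, F) = S + 115 = 115 + S)
-419065/w(-299, 379) + (3864*(-3))/29109 = -419065/(115 - 299) + (3864*(-3))/29109 = -419065/(-184) - 11592*1/29109 = -419065*(-1/184) - 3864/9703 = 419065/184 - 3864/9703 = 4065476719/1785352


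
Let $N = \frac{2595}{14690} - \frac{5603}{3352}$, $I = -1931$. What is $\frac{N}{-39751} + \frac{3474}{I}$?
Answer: $- \frac{679977590314159}{377968962051928} \approx -1.799$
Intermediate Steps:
$N = - \frac{7360963}{4924088}$ ($N = 2595 \cdot \frac{1}{14690} - \frac{5603}{3352} = \frac{519}{2938} - \frac{5603}{3352} = - \frac{7360963}{4924088} \approx -1.4949$)
$\frac{N}{-39751} + \frac{3474}{I} = - \frac{7360963}{4924088 \left(-39751\right)} + \frac{3474}{-1931} = \left(- \frac{7360963}{4924088}\right) \left(- \frac{1}{39751}\right) + 3474 \left(- \frac{1}{1931}\right) = \frac{7360963}{195737422088} - \frac{3474}{1931} = - \frac{679977590314159}{377968962051928}$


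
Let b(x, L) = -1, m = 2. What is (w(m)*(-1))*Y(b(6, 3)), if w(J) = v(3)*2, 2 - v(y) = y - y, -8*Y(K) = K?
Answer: -½ ≈ -0.50000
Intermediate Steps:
Y(K) = -K/8
v(y) = 2 (v(y) = 2 - (y - y) = 2 - 1*0 = 2 + 0 = 2)
w(J) = 4 (w(J) = 2*2 = 4)
(w(m)*(-1))*Y(b(6, 3)) = (4*(-1))*(-⅛*(-1)) = -4*⅛ = -½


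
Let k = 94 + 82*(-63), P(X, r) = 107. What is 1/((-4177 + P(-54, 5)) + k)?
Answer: -1/9142 ≈ -0.00010939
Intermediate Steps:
k = -5072 (k = 94 - 5166 = -5072)
1/((-4177 + P(-54, 5)) + k) = 1/((-4177 + 107) - 5072) = 1/(-4070 - 5072) = 1/(-9142) = -1/9142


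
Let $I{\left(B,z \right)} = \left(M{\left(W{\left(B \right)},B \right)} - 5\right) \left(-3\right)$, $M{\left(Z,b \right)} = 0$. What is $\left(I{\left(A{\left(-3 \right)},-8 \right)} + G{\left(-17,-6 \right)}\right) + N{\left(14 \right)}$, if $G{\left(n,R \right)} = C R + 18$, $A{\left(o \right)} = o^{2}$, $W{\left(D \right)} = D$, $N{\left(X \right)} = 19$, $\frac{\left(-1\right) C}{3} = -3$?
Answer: $-2$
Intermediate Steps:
$C = 9$ ($C = \left(-3\right) \left(-3\right) = 9$)
$G{\left(n,R \right)} = 18 + 9 R$ ($G{\left(n,R \right)} = 9 R + 18 = 18 + 9 R$)
$I{\left(B,z \right)} = 15$ ($I{\left(B,z \right)} = \left(0 - 5\right) \left(-3\right) = \left(-5\right) \left(-3\right) = 15$)
$\left(I{\left(A{\left(-3 \right)},-8 \right)} + G{\left(-17,-6 \right)}\right) + N{\left(14 \right)} = \left(15 + \left(18 + 9 \left(-6\right)\right)\right) + 19 = \left(15 + \left(18 - 54\right)\right) + 19 = \left(15 - 36\right) + 19 = -21 + 19 = -2$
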